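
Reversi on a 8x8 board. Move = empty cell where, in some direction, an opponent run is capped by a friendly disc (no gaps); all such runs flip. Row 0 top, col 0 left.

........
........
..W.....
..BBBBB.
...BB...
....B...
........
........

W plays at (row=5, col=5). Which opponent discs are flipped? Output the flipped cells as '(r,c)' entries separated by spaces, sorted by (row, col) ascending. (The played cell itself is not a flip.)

Answer: (3,3) (4,4)

Derivation:
Dir NW: opp run (4,4) (3,3) capped by W -> flip
Dir N: first cell '.' (not opp) -> no flip
Dir NE: first cell '.' (not opp) -> no flip
Dir W: opp run (5,4), next='.' -> no flip
Dir E: first cell '.' (not opp) -> no flip
Dir SW: first cell '.' (not opp) -> no flip
Dir S: first cell '.' (not opp) -> no flip
Dir SE: first cell '.' (not opp) -> no flip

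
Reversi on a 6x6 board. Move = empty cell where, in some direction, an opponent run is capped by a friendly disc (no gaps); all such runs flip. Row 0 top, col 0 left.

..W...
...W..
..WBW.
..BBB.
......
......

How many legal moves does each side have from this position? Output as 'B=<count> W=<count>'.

Answer: B=7 W=3

Derivation:
-- B to move --
(0,1): no bracket -> illegal
(0,3): flips 1 -> legal
(0,4): no bracket -> illegal
(1,1): flips 1 -> legal
(1,2): flips 1 -> legal
(1,4): flips 1 -> legal
(1,5): flips 1 -> legal
(2,1): flips 1 -> legal
(2,5): flips 1 -> legal
(3,1): no bracket -> illegal
(3,5): no bracket -> illegal
B mobility = 7
-- W to move --
(1,2): no bracket -> illegal
(1,4): no bracket -> illegal
(2,1): no bracket -> illegal
(2,5): no bracket -> illegal
(3,1): no bracket -> illegal
(3,5): no bracket -> illegal
(4,1): no bracket -> illegal
(4,2): flips 2 -> legal
(4,3): flips 2 -> legal
(4,4): flips 2 -> legal
(4,5): no bracket -> illegal
W mobility = 3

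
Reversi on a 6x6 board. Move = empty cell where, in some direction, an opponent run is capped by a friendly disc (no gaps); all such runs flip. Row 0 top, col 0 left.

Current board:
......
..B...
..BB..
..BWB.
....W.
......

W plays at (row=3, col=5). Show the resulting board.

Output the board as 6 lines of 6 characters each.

Place W at (3,5); scan 8 dirs for brackets.
Dir NW: first cell '.' (not opp) -> no flip
Dir N: first cell '.' (not opp) -> no flip
Dir NE: edge -> no flip
Dir W: opp run (3,4) capped by W -> flip
Dir E: edge -> no flip
Dir SW: first cell 'W' (not opp) -> no flip
Dir S: first cell '.' (not opp) -> no flip
Dir SE: edge -> no flip
All flips: (3,4)

Answer: ......
..B...
..BB..
..BWWW
....W.
......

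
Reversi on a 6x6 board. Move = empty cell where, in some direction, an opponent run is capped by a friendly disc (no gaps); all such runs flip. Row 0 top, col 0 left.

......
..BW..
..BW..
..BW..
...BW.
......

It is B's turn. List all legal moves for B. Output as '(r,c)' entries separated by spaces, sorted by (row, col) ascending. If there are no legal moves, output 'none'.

(0,2): no bracket -> illegal
(0,3): flips 3 -> legal
(0,4): flips 1 -> legal
(1,4): flips 2 -> legal
(2,4): flips 1 -> legal
(3,4): flips 2 -> legal
(3,5): no bracket -> illegal
(4,2): no bracket -> illegal
(4,5): flips 1 -> legal
(5,3): no bracket -> illegal
(5,4): no bracket -> illegal
(5,5): flips 2 -> legal

Answer: (0,3) (0,4) (1,4) (2,4) (3,4) (4,5) (5,5)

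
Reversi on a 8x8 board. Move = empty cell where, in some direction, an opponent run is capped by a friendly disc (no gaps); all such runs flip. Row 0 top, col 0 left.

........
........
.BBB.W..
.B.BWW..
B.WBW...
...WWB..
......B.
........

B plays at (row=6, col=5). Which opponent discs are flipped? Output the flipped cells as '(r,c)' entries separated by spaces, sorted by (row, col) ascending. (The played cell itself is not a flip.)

Answer: (5,4)

Derivation:
Dir NW: opp run (5,4) capped by B -> flip
Dir N: first cell 'B' (not opp) -> no flip
Dir NE: first cell '.' (not opp) -> no flip
Dir W: first cell '.' (not opp) -> no flip
Dir E: first cell 'B' (not opp) -> no flip
Dir SW: first cell '.' (not opp) -> no flip
Dir S: first cell '.' (not opp) -> no flip
Dir SE: first cell '.' (not opp) -> no flip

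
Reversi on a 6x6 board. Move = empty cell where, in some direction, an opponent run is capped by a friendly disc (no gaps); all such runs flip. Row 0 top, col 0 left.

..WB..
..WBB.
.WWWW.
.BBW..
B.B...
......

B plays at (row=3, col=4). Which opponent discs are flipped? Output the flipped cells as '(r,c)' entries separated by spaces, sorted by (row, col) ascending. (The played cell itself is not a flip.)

Answer: (2,4) (3,3)

Derivation:
Dir NW: opp run (2,3) (1,2), next='.' -> no flip
Dir N: opp run (2,4) capped by B -> flip
Dir NE: first cell '.' (not opp) -> no flip
Dir W: opp run (3,3) capped by B -> flip
Dir E: first cell '.' (not opp) -> no flip
Dir SW: first cell '.' (not opp) -> no flip
Dir S: first cell '.' (not opp) -> no flip
Dir SE: first cell '.' (not opp) -> no flip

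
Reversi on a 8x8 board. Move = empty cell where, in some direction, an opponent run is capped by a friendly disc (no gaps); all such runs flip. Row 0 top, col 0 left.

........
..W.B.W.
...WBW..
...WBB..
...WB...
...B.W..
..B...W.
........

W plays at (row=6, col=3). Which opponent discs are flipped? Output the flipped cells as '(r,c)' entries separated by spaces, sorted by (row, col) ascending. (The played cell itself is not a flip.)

Dir NW: first cell '.' (not opp) -> no flip
Dir N: opp run (5,3) capped by W -> flip
Dir NE: first cell '.' (not opp) -> no flip
Dir W: opp run (6,2), next='.' -> no flip
Dir E: first cell '.' (not opp) -> no flip
Dir SW: first cell '.' (not opp) -> no flip
Dir S: first cell '.' (not opp) -> no flip
Dir SE: first cell '.' (not opp) -> no flip

Answer: (5,3)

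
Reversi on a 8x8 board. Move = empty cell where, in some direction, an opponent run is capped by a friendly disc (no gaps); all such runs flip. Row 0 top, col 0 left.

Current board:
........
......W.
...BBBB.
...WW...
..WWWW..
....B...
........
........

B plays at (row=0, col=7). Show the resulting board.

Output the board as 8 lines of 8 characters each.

Place B at (0,7); scan 8 dirs for brackets.
Dir NW: edge -> no flip
Dir N: edge -> no flip
Dir NE: edge -> no flip
Dir W: first cell '.' (not opp) -> no flip
Dir E: edge -> no flip
Dir SW: opp run (1,6) capped by B -> flip
Dir S: first cell '.' (not opp) -> no flip
Dir SE: edge -> no flip
All flips: (1,6)

Answer: .......B
......B.
...BBBB.
...WW...
..WWWW..
....B...
........
........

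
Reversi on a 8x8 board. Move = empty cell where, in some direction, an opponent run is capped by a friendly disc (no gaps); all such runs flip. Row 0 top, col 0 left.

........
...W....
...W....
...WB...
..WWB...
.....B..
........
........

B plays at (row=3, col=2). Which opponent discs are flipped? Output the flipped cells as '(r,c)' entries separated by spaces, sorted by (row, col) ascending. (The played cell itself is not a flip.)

Dir NW: first cell '.' (not opp) -> no flip
Dir N: first cell '.' (not opp) -> no flip
Dir NE: opp run (2,3), next='.' -> no flip
Dir W: first cell '.' (not opp) -> no flip
Dir E: opp run (3,3) capped by B -> flip
Dir SW: first cell '.' (not opp) -> no flip
Dir S: opp run (4,2), next='.' -> no flip
Dir SE: opp run (4,3), next='.' -> no flip

Answer: (3,3)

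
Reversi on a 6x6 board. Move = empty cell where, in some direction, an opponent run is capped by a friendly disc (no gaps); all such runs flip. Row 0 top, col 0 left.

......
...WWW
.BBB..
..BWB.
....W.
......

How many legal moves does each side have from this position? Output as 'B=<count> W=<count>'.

-- B to move --
(0,2): no bracket -> illegal
(0,3): flips 1 -> legal
(0,4): flips 1 -> legal
(0,5): flips 1 -> legal
(1,2): no bracket -> illegal
(2,4): no bracket -> illegal
(2,5): no bracket -> illegal
(3,5): no bracket -> illegal
(4,2): no bracket -> illegal
(4,3): flips 1 -> legal
(4,5): no bracket -> illegal
(5,3): no bracket -> illegal
(5,4): flips 1 -> legal
(5,5): flips 2 -> legal
B mobility = 6
-- W to move --
(1,0): no bracket -> illegal
(1,1): flips 1 -> legal
(1,2): no bracket -> illegal
(2,0): no bracket -> illegal
(2,4): flips 1 -> legal
(2,5): no bracket -> illegal
(3,0): no bracket -> illegal
(3,1): flips 2 -> legal
(3,5): flips 1 -> legal
(4,1): flips 2 -> legal
(4,2): no bracket -> illegal
(4,3): no bracket -> illegal
(4,5): no bracket -> illegal
W mobility = 5

Answer: B=6 W=5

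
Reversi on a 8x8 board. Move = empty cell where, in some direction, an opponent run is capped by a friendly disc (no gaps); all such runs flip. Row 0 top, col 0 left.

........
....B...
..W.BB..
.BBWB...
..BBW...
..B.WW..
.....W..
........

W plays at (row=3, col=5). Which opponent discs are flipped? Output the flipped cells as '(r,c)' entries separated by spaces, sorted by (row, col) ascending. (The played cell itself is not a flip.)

Dir NW: opp run (2,4), next='.' -> no flip
Dir N: opp run (2,5), next='.' -> no flip
Dir NE: first cell '.' (not opp) -> no flip
Dir W: opp run (3,4) capped by W -> flip
Dir E: first cell '.' (not opp) -> no flip
Dir SW: first cell 'W' (not opp) -> no flip
Dir S: first cell '.' (not opp) -> no flip
Dir SE: first cell '.' (not opp) -> no flip

Answer: (3,4)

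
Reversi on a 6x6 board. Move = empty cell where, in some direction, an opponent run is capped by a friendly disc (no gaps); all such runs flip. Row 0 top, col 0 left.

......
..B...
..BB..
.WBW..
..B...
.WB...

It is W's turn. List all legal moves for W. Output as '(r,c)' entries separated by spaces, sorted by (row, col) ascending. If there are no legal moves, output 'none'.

(0,1): no bracket -> illegal
(0,2): no bracket -> illegal
(0,3): no bracket -> illegal
(1,1): flips 1 -> legal
(1,3): flips 2 -> legal
(1,4): no bracket -> illegal
(2,1): no bracket -> illegal
(2,4): no bracket -> illegal
(3,4): no bracket -> illegal
(4,1): no bracket -> illegal
(4,3): no bracket -> illegal
(5,3): flips 2 -> legal

Answer: (1,1) (1,3) (5,3)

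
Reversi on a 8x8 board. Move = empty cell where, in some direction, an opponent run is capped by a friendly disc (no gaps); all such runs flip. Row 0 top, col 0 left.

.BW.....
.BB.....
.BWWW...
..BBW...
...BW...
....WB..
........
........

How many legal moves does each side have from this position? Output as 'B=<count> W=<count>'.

-- B to move --
(0,3): flips 1 -> legal
(1,3): flips 1 -> legal
(1,4): flips 1 -> legal
(1,5): flips 1 -> legal
(2,5): flips 4 -> legal
(3,1): no bracket -> illegal
(3,5): flips 1 -> legal
(4,5): flips 3 -> legal
(5,3): flips 1 -> legal
(6,3): no bracket -> illegal
(6,4): no bracket -> illegal
(6,5): flips 1 -> legal
B mobility = 9
-- W to move --
(0,0): flips 2 -> legal
(0,3): no bracket -> illegal
(1,0): flips 3 -> legal
(1,3): no bracket -> illegal
(2,0): flips 2 -> legal
(3,0): no bracket -> illegal
(3,1): flips 2 -> legal
(4,1): flips 1 -> legal
(4,2): flips 3 -> legal
(4,5): no bracket -> illegal
(4,6): no bracket -> illegal
(5,2): flips 1 -> legal
(5,3): flips 2 -> legal
(5,6): flips 1 -> legal
(6,4): no bracket -> illegal
(6,5): no bracket -> illegal
(6,6): flips 1 -> legal
W mobility = 10

Answer: B=9 W=10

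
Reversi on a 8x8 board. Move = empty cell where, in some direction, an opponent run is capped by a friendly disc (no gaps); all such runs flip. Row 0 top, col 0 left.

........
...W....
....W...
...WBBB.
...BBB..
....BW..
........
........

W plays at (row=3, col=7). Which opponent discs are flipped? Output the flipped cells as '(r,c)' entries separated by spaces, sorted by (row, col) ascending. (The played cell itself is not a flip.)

Dir NW: first cell '.' (not opp) -> no flip
Dir N: first cell '.' (not opp) -> no flip
Dir NE: edge -> no flip
Dir W: opp run (3,6) (3,5) (3,4) capped by W -> flip
Dir E: edge -> no flip
Dir SW: first cell '.' (not opp) -> no flip
Dir S: first cell '.' (not opp) -> no flip
Dir SE: edge -> no flip

Answer: (3,4) (3,5) (3,6)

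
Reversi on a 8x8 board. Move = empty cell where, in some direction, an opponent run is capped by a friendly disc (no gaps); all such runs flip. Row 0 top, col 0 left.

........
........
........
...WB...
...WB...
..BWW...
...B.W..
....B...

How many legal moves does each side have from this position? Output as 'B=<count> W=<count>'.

-- B to move --
(2,2): flips 1 -> legal
(2,3): flips 3 -> legal
(2,4): no bracket -> illegal
(3,2): flips 1 -> legal
(4,2): flips 1 -> legal
(4,5): flips 1 -> legal
(5,5): flips 2 -> legal
(5,6): flips 1 -> legal
(6,2): flips 1 -> legal
(6,4): flips 1 -> legal
(6,6): no bracket -> illegal
(7,5): no bracket -> illegal
(7,6): no bracket -> illegal
B mobility = 9
-- W to move --
(2,3): no bracket -> illegal
(2,4): flips 2 -> legal
(2,5): flips 1 -> legal
(3,5): flips 2 -> legal
(4,1): no bracket -> illegal
(4,2): no bracket -> illegal
(4,5): flips 1 -> legal
(5,1): flips 1 -> legal
(5,5): flips 1 -> legal
(6,1): flips 1 -> legal
(6,2): no bracket -> illegal
(6,4): no bracket -> illegal
(7,2): flips 1 -> legal
(7,3): flips 1 -> legal
(7,5): no bracket -> illegal
W mobility = 9

Answer: B=9 W=9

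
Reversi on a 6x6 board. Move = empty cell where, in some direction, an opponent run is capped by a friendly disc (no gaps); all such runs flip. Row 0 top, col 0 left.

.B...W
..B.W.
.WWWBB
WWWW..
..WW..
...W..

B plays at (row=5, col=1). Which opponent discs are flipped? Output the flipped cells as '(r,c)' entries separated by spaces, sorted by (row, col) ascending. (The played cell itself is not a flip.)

Answer: (3,3) (4,2)

Derivation:
Dir NW: first cell '.' (not opp) -> no flip
Dir N: first cell '.' (not opp) -> no flip
Dir NE: opp run (4,2) (3,3) capped by B -> flip
Dir W: first cell '.' (not opp) -> no flip
Dir E: first cell '.' (not opp) -> no flip
Dir SW: edge -> no flip
Dir S: edge -> no flip
Dir SE: edge -> no flip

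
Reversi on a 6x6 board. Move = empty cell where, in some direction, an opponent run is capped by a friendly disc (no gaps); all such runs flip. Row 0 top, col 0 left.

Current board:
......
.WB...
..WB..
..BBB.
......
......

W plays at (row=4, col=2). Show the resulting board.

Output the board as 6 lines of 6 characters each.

Answer: ......
.WB...
..WB..
..WBB.
..W...
......

Derivation:
Place W at (4,2); scan 8 dirs for brackets.
Dir NW: first cell '.' (not opp) -> no flip
Dir N: opp run (3,2) capped by W -> flip
Dir NE: opp run (3,3), next='.' -> no flip
Dir W: first cell '.' (not opp) -> no flip
Dir E: first cell '.' (not opp) -> no flip
Dir SW: first cell '.' (not opp) -> no flip
Dir S: first cell '.' (not opp) -> no flip
Dir SE: first cell '.' (not opp) -> no flip
All flips: (3,2)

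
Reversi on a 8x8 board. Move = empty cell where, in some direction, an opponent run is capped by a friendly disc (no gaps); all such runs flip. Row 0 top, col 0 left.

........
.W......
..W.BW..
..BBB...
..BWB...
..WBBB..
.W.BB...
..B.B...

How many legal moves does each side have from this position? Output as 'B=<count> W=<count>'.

Answer: B=9 W=8

Derivation:
-- B to move --
(0,0): flips 2 -> legal
(0,1): no bracket -> illegal
(0,2): no bracket -> illegal
(1,0): no bracket -> illegal
(1,2): flips 1 -> legal
(1,3): no bracket -> illegal
(1,4): no bracket -> illegal
(1,5): no bracket -> illegal
(1,6): flips 1 -> legal
(2,0): no bracket -> illegal
(2,1): no bracket -> illegal
(2,3): no bracket -> illegal
(2,6): flips 1 -> legal
(3,1): no bracket -> illegal
(3,5): no bracket -> illegal
(3,6): no bracket -> illegal
(4,1): flips 1 -> legal
(5,0): flips 1 -> legal
(5,1): flips 1 -> legal
(6,0): no bracket -> illegal
(6,2): flips 1 -> legal
(7,0): flips 3 -> legal
(7,1): no bracket -> illegal
B mobility = 9
-- W to move --
(1,3): no bracket -> illegal
(1,4): no bracket -> illegal
(1,5): no bracket -> illegal
(2,1): flips 1 -> legal
(2,3): flips 2 -> legal
(3,1): no bracket -> illegal
(3,5): no bracket -> illegal
(4,1): flips 1 -> legal
(4,5): flips 1 -> legal
(4,6): no bracket -> illegal
(5,1): no bracket -> illegal
(5,6): flips 3 -> legal
(6,2): no bracket -> illegal
(6,5): flips 1 -> legal
(6,6): flips 3 -> legal
(7,1): no bracket -> illegal
(7,3): flips 2 -> legal
(7,5): no bracket -> illegal
W mobility = 8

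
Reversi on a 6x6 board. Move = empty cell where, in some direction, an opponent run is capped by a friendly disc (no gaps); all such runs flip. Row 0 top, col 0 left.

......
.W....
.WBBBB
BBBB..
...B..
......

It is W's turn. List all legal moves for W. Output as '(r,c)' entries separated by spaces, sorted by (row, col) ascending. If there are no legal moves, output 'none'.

Answer: (4,1) (4,4) (5,4)

Derivation:
(1,2): no bracket -> illegal
(1,3): no bracket -> illegal
(1,4): no bracket -> illegal
(1,5): no bracket -> illegal
(2,0): no bracket -> illegal
(3,4): no bracket -> illegal
(3,5): no bracket -> illegal
(4,0): no bracket -> illegal
(4,1): flips 1 -> legal
(4,2): no bracket -> illegal
(4,4): flips 2 -> legal
(5,2): no bracket -> illegal
(5,3): no bracket -> illegal
(5,4): flips 2 -> legal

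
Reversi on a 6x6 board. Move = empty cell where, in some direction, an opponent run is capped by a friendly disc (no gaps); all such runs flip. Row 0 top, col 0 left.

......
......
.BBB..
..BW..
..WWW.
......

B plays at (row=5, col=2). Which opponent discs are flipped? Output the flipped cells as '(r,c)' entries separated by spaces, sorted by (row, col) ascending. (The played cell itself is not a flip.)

Answer: (4,2)

Derivation:
Dir NW: first cell '.' (not opp) -> no flip
Dir N: opp run (4,2) capped by B -> flip
Dir NE: opp run (4,3), next='.' -> no flip
Dir W: first cell '.' (not opp) -> no flip
Dir E: first cell '.' (not opp) -> no flip
Dir SW: edge -> no flip
Dir S: edge -> no flip
Dir SE: edge -> no flip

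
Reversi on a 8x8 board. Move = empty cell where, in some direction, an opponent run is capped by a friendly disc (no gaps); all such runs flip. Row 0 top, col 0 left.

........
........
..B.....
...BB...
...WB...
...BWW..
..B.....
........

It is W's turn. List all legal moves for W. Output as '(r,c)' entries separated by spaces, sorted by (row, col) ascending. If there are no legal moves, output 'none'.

(1,1): flips 3 -> legal
(1,2): no bracket -> illegal
(1,3): no bracket -> illegal
(2,1): no bracket -> illegal
(2,3): flips 1 -> legal
(2,4): flips 2 -> legal
(2,5): flips 1 -> legal
(3,1): no bracket -> illegal
(3,2): no bracket -> illegal
(3,5): no bracket -> illegal
(4,2): no bracket -> illegal
(4,5): flips 1 -> legal
(5,1): no bracket -> illegal
(5,2): flips 1 -> legal
(6,1): no bracket -> illegal
(6,3): flips 1 -> legal
(6,4): no bracket -> illegal
(7,1): no bracket -> illegal
(7,2): no bracket -> illegal
(7,3): no bracket -> illegal

Answer: (1,1) (2,3) (2,4) (2,5) (4,5) (5,2) (6,3)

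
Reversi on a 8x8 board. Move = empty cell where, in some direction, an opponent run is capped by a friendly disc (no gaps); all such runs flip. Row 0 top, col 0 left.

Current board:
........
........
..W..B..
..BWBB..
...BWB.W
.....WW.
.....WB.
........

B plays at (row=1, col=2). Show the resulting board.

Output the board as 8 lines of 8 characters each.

Answer: ........
..B.....
..B..B..
..BWBB..
...BWB.W
.....WW.
.....WB.
........

Derivation:
Place B at (1,2); scan 8 dirs for brackets.
Dir NW: first cell '.' (not opp) -> no flip
Dir N: first cell '.' (not opp) -> no flip
Dir NE: first cell '.' (not opp) -> no flip
Dir W: first cell '.' (not opp) -> no flip
Dir E: first cell '.' (not opp) -> no flip
Dir SW: first cell '.' (not opp) -> no flip
Dir S: opp run (2,2) capped by B -> flip
Dir SE: first cell '.' (not opp) -> no flip
All flips: (2,2)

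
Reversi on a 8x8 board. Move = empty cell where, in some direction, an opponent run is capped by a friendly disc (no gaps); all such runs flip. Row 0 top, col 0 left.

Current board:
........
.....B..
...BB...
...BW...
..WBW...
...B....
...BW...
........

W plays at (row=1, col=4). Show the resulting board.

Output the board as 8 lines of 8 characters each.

Place W at (1,4); scan 8 dirs for brackets.
Dir NW: first cell '.' (not opp) -> no flip
Dir N: first cell '.' (not opp) -> no flip
Dir NE: first cell '.' (not opp) -> no flip
Dir W: first cell '.' (not opp) -> no flip
Dir E: opp run (1,5), next='.' -> no flip
Dir SW: opp run (2,3), next='.' -> no flip
Dir S: opp run (2,4) capped by W -> flip
Dir SE: first cell '.' (not opp) -> no flip
All flips: (2,4)

Answer: ........
....WB..
...BW...
...BW...
..WBW...
...B....
...BW...
........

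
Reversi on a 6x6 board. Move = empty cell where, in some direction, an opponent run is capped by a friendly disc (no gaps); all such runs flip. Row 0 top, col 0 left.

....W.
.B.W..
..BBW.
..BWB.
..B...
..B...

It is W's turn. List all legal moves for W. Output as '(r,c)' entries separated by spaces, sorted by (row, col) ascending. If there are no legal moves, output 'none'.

Answer: (0,0) (2,1) (3,1) (3,5) (4,4) (5,1)

Derivation:
(0,0): flips 2 -> legal
(0,1): no bracket -> illegal
(0,2): no bracket -> illegal
(1,0): no bracket -> illegal
(1,2): no bracket -> illegal
(1,4): no bracket -> illegal
(2,0): no bracket -> illegal
(2,1): flips 2 -> legal
(2,5): no bracket -> illegal
(3,1): flips 2 -> legal
(3,5): flips 1 -> legal
(4,1): no bracket -> illegal
(4,3): no bracket -> illegal
(4,4): flips 1 -> legal
(4,5): no bracket -> illegal
(5,1): flips 1 -> legal
(5,3): no bracket -> illegal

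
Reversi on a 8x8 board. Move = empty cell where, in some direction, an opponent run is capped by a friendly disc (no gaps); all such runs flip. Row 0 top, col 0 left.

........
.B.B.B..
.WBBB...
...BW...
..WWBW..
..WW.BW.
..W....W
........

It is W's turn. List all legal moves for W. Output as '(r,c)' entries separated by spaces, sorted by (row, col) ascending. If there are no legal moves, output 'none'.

(0,0): no bracket -> illegal
(0,1): flips 1 -> legal
(0,2): no bracket -> illegal
(0,3): flips 3 -> legal
(0,4): no bracket -> illegal
(0,5): no bracket -> illegal
(0,6): flips 3 -> legal
(1,0): no bracket -> illegal
(1,2): flips 1 -> legal
(1,4): flips 1 -> legal
(1,6): no bracket -> illegal
(2,0): no bracket -> illegal
(2,5): flips 3 -> legal
(2,6): no bracket -> illegal
(3,1): no bracket -> illegal
(3,2): flips 1 -> legal
(3,5): flips 1 -> legal
(4,6): no bracket -> illegal
(5,4): flips 2 -> legal
(6,4): no bracket -> illegal
(6,5): flips 1 -> legal
(6,6): no bracket -> illegal

Answer: (0,1) (0,3) (0,6) (1,2) (1,4) (2,5) (3,2) (3,5) (5,4) (6,5)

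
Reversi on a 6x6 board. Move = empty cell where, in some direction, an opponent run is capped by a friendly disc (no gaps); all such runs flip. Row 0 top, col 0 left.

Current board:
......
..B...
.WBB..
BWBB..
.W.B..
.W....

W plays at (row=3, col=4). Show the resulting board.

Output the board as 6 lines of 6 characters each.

Answer: ......
..B...
.WBB..
BWWWW.
.W.B..
.W....

Derivation:
Place W at (3,4); scan 8 dirs for brackets.
Dir NW: opp run (2,3) (1,2), next='.' -> no flip
Dir N: first cell '.' (not opp) -> no flip
Dir NE: first cell '.' (not opp) -> no flip
Dir W: opp run (3,3) (3,2) capped by W -> flip
Dir E: first cell '.' (not opp) -> no flip
Dir SW: opp run (4,3), next='.' -> no flip
Dir S: first cell '.' (not opp) -> no flip
Dir SE: first cell '.' (not opp) -> no flip
All flips: (3,2) (3,3)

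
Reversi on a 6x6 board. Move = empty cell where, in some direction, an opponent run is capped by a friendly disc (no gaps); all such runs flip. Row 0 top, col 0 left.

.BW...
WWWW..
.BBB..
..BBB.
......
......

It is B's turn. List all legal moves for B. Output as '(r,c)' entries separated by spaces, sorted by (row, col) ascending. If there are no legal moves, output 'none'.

Answer: (0,0) (0,3) (0,4)

Derivation:
(0,0): flips 1 -> legal
(0,3): flips 3 -> legal
(0,4): flips 1 -> legal
(1,4): no bracket -> illegal
(2,0): no bracket -> illegal
(2,4): no bracket -> illegal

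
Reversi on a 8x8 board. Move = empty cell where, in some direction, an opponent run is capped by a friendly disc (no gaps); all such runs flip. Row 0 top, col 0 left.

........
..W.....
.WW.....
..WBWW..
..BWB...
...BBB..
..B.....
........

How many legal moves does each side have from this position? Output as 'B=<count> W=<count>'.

Answer: B=7 W=9

Derivation:
-- B to move --
(0,1): no bracket -> illegal
(0,2): flips 3 -> legal
(0,3): no bracket -> illegal
(1,0): flips 3 -> legal
(1,1): flips 1 -> legal
(1,3): no bracket -> illegal
(2,0): no bracket -> illegal
(2,3): no bracket -> illegal
(2,4): flips 1 -> legal
(2,5): no bracket -> illegal
(2,6): flips 1 -> legal
(3,0): no bracket -> illegal
(3,1): flips 1 -> legal
(3,6): flips 2 -> legal
(4,1): no bracket -> illegal
(4,5): no bracket -> illegal
(4,6): no bracket -> illegal
(5,2): no bracket -> illegal
B mobility = 7
-- W to move --
(2,3): flips 1 -> legal
(2,4): no bracket -> illegal
(3,1): no bracket -> illegal
(4,1): flips 1 -> legal
(4,5): flips 1 -> legal
(4,6): no bracket -> illegal
(5,1): no bracket -> illegal
(5,2): flips 1 -> legal
(5,6): no bracket -> illegal
(6,1): no bracket -> illegal
(6,3): flips 1 -> legal
(6,4): flips 2 -> legal
(6,5): flips 1 -> legal
(6,6): flips 3 -> legal
(7,1): flips 3 -> legal
(7,2): no bracket -> illegal
(7,3): no bracket -> illegal
W mobility = 9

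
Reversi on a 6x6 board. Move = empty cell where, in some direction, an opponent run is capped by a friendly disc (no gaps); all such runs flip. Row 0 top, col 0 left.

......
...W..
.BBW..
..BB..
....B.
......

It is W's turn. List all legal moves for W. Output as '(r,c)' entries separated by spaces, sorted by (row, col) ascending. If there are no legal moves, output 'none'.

(1,0): no bracket -> illegal
(1,1): no bracket -> illegal
(1,2): no bracket -> illegal
(2,0): flips 2 -> legal
(2,4): no bracket -> illegal
(3,0): no bracket -> illegal
(3,1): flips 1 -> legal
(3,4): no bracket -> illegal
(3,5): no bracket -> illegal
(4,1): flips 1 -> legal
(4,2): no bracket -> illegal
(4,3): flips 1 -> legal
(4,5): no bracket -> illegal
(5,3): no bracket -> illegal
(5,4): no bracket -> illegal
(5,5): no bracket -> illegal

Answer: (2,0) (3,1) (4,1) (4,3)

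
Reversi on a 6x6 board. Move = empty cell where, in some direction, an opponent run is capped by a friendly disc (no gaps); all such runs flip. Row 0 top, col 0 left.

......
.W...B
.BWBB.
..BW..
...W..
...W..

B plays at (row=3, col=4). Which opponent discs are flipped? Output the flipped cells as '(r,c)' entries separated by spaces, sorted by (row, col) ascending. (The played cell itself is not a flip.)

Dir NW: first cell 'B' (not opp) -> no flip
Dir N: first cell 'B' (not opp) -> no flip
Dir NE: first cell '.' (not opp) -> no flip
Dir W: opp run (3,3) capped by B -> flip
Dir E: first cell '.' (not opp) -> no flip
Dir SW: opp run (4,3), next='.' -> no flip
Dir S: first cell '.' (not opp) -> no flip
Dir SE: first cell '.' (not opp) -> no flip

Answer: (3,3)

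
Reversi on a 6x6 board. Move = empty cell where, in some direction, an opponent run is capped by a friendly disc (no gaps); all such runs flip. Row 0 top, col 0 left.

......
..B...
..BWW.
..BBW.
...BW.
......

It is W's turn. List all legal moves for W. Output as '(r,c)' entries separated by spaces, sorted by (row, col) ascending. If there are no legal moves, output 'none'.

Answer: (0,1) (1,1) (2,1) (3,1) (4,1) (4,2) (5,2) (5,3)

Derivation:
(0,1): flips 1 -> legal
(0,2): no bracket -> illegal
(0,3): no bracket -> illegal
(1,1): flips 2 -> legal
(1,3): no bracket -> illegal
(2,1): flips 1 -> legal
(3,1): flips 2 -> legal
(4,1): flips 1 -> legal
(4,2): flips 2 -> legal
(5,2): flips 1 -> legal
(5,3): flips 2 -> legal
(5,4): no bracket -> illegal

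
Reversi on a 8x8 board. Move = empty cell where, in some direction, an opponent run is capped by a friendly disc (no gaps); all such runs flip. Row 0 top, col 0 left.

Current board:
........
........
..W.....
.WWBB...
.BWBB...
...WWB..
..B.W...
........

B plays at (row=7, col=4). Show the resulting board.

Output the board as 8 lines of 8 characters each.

Answer: ........
........
..W.....
.WWBB...
.BWBB...
...WBB..
..B.B...
....B...

Derivation:
Place B at (7,4); scan 8 dirs for brackets.
Dir NW: first cell '.' (not opp) -> no flip
Dir N: opp run (6,4) (5,4) capped by B -> flip
Dir NE: first cell '.' (not opp) -> no flip
Dir W: first cell '.' (not opp) -> no flip
Dir E: first cell '.' (not opp) -> no flip
Dir SW: edge -> no flip
Dir S: edge -> no flip
Dir SE: edge -> no flip
All flips: (5,4) (6,4)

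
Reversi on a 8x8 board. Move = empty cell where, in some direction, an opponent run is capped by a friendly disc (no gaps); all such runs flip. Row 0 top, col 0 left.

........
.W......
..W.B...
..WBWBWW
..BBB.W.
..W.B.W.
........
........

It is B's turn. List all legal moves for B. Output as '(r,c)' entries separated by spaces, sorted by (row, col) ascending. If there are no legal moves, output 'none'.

(0,0): flips 2 -> legal
(0,1): no bracket -> illegal
(0,2): no bracket -> illegal
(1,0): no bracket -> illegal
(1,2): flips 2 -> legal
(1,3): no bracket -> illegal
(2,0): no bracket -> illegal
(2,1): flips 1 -> legal
(2,3): no bracket -> illegal
(2,5): flips 1 -> legal
(2,6): no bracket -> illegal
(2,7): no bracket -> illegal
(3,1): flips 1 -> legal
(4,1): no bracket -> illegal
(4,5): no bracket -> illegal
(4,7): no bracket -> illegal
(5,1): no bracket -> illegal
(5,3): no bracket -> illegal
(5,5): no bracket -> illegal
(5,7): flips 1 -> legal
(6,1): flips 1 -> legal
(6,2): flips 1 -> legal
(6,3): no bracket -> illegal
(6,5): no bracket -> illegal
(6,6): no bracket -> illegal
(6,7): no bracket -> illegal

Answer: (0,0) (1,2) (2,1) (2,5) (3,1) (5,7) (6,1) (6,2)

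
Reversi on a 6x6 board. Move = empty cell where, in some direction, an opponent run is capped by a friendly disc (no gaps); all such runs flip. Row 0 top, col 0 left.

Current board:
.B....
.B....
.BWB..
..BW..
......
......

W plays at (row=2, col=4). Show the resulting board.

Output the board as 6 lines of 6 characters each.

Answer: .B....
.B....
.BWWW.
..BW..
......
......

Derivation:
Place W at (2,4); scan 8 dirs for brackets.
Dir NW: first cell '.' (not opp) -> no flip
Dir N: first cell '.' (not opp) -> no flip
Dir NE: first cell '.' (not opp) -> no flip
Dir W: opp run (2,3) capped by W -> flip
Dir E: first cell '.' (not opp) -> no flip
Dir SW: first cell 'W' (not opp) -> no flip
Dir S: first cell '.' (not opp) -> no flip
Dir SE: first cell '.' (not opp) -> no flip
All flips: (2,3)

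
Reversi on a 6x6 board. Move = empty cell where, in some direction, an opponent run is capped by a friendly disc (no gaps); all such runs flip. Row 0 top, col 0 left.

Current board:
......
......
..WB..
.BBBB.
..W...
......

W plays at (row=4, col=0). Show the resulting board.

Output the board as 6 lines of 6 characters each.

Answer: ......
......
..WB..
.WBBB.
W.W...
......

Derivation:
Place W at (4,0); scan 8 dirs for brackets.
Dir NW: edge -> no flip
Dir N: first cell '.' (not opp) -> no flip
Dir NE: opp run (3,1) capped by W -> flip
Dir W: edge -> no flip
Dir E: first cell '.' (not opp) -> no flip
Dir SW: edge -> no flip
Dir S: first cell '.' (not opp) -> no flip
Dir SE: first cell '.' (not opp) -> no flip
All flips: (3,1)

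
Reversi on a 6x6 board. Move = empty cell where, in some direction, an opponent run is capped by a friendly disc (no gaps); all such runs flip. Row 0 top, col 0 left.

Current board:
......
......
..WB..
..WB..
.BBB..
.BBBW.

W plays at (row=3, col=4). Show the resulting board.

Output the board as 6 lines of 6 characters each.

Place W at (3,4); scan 8 dirs for brackets.
Dir NW: opp run (2,3), next='.' -> no flip
Dir N: first cell '.' (not opp) -> no flip
Dir NE: first cell '.' (not opp) -> no flip
Dir W: opp run (3,3) capped by W -> flip
Dir E: first cell '.' (not opp) -> no flip
Dir SW: opp run (4,3) (5,2), next=edge -> no flip
Dir S: first cell '.' (not opp) -> no flip
Dir SE: first cell '.' (not opp) -> no flip
All flips: (3,3)

Answer: ......
......
..WB..
..WWW.
.BBB..
.BBBW.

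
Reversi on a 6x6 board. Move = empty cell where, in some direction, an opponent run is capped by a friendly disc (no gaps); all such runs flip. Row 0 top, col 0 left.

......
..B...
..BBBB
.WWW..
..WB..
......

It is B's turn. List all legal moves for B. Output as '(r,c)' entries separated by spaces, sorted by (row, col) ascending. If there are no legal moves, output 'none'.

(2,0): no bracket -> illegal
(2,1): flips 1 -> legal
(3,0): no bracket -> illegal
(3,4): no bracket -> illegal
(4,0): flips 1 -> legal
(4,1): flips 2 -> legal
(4,4): flips 1 -> legal
(5,1): flips 2 -> legal
(5,2): flips 2 -> legal
(5,3): no bracket -> illegal

Answer: (2,1) (4,0) (4,1) (4,4) (5,1) (5,2)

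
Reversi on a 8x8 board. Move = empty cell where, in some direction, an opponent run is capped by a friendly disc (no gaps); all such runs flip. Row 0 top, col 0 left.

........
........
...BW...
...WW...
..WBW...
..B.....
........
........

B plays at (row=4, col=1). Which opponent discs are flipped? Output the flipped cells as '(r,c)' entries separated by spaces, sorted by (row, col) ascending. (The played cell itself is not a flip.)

Dir NW: first cell '.' (not opp) -> no flip
Dir N: first cell '.' (not opp) -> no flip
Dir NE: first cell '.' (not opp) -> no flip
Dir W: first cell '.' (not opp) -> no flip
Dir E: opp run (4,2) capped by B -> flip
Dir SW: first cell '.' (not opp) -> no flip
Dir S: first cell '.' (not opp) -> no flip
Dir SE: first cell 'B' (not opp) -> no flip

Answer: (4,2)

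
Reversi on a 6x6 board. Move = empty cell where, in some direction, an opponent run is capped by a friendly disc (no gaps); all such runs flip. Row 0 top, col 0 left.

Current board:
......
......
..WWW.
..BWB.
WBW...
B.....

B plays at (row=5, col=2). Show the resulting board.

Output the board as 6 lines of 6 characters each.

Answer: ......
......
..WWW.
..BWB.
WBB...
B.B...

Derivation:
Place B at (5,2); scan 8 dirs for brackets.
Dir NW: first cell 'B' (not opp) -> no flip
Dir N: opp run (4,2) capped by B -> flip
Dir NE: first cell '.' (not opp) -> no flip
Dir W: first cell '.' (not opp) -> no flip
Dir E: first cell '.' (not opp) -> no flip
Dir SW: edge -> no flip
Dir S: edge -> no flip
Dir SE: edge -> no flip
All flips: (4,2)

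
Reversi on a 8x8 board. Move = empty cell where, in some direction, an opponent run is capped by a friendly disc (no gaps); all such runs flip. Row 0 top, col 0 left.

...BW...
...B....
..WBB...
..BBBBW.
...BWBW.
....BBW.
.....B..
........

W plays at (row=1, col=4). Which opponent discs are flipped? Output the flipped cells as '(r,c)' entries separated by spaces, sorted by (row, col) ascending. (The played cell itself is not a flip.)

Dir NW: opp run (0,3), next=edge -> no flip
Dir N: first cell 'W' (not opp) -> no flip
Dir NE: first cell '.' (not opp) -> no flip
Dir W: opp run (1,3), next='.' -> no flip
Dir E: first cell '.' (not opp) -> no flip
Dir SW: opp run (2,3) (3,2), next='.' -> no flip
Dir S: opp run (2,4) (3,4) capped by W -> flip
Dir SE: first cell '.' (not opp) -> no flip

Answer: (2,4) (3,4)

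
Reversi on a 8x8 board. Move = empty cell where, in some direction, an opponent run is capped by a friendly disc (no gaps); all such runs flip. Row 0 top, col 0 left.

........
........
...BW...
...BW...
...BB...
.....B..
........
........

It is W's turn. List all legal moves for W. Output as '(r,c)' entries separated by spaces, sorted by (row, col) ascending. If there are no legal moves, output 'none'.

Answer: (1,2) (2,2) (3,2) (4,2) (5,2) (5,4)

Derivation:
(1,2): flips 1 -> legal
(1,3): no bracket -> illegal
(1,4): no bracket -> illegal
(2,2): flips 1 -> legal
(3,2): flips 1 -> legal
(3,5): no bracket -> illegal
(4,2): flips 1 -> legal
(4,5): no bracket -> illegal
(4,6): no bracket -> illegal
(5,2): flips 1 -> legal
(5,3): no bracket -> illegal
(5,4): flips 1 -> legal
(5,6): no bracket -> illegal
(6,4): no bracket -> illegal
(6,5): no bracket -> illegal
(6,6): no bracket -> illegal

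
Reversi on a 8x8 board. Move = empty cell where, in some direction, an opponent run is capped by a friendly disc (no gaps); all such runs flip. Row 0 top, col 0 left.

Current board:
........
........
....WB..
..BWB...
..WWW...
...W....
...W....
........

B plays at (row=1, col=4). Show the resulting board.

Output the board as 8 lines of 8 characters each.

Answer: ........
....B...
....BB..
..BWB...
..WWW...
...W....
...W....
........

Derivation:
Place B at (1,4); scan 8 dirs for brackets.
Dir NW: first cell '.' (not opp) -> no flip
Dir N: first cell '.' (not opp) -> no flip
Dir NE: first cell '.' (not opp) -> no flip
Dir W: first cell '.' (not opp) -> no flip
Dir E: first cell '.' (not opp) -> no flip
Dir SW: first cell '.' (not opp) -> no flip
Dir S: opp run (2,4) capped by B -> flip
Dir SE: first cell 'B' (not opp) -> no flip
All flips: (2,4)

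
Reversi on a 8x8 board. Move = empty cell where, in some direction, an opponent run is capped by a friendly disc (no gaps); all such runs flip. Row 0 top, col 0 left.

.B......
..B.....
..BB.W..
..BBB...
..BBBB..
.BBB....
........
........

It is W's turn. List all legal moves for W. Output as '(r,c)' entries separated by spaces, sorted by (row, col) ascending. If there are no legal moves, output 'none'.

Answer: (6,1)

Derivation:
(0,0): no bracket -> illegal
(0,2): no bracket -> illegal
(0,3): no bracket -> illegal
(1,0): no bracket -> illegal
(1,1): no bracket -> illegal
(1,3): no bracket -> illegal
(1,4): no bracket -> illegal
(2,1): no bracket -> illegal
(2,4): no bracket -> illegal
(3,1): no bracket -> illegal
(3,5): no bracket -> illegal
(3,6): no bracket -> illegal
(4,0): no bracket -> illegal
(4,1): no bracket -> illegal
(4,6): no bracket -> illegal
(5,0): no bracket -> illegal
(5,4): no bracket -> illegal
(5,5): no bracket -> illegal
(5,6): no bracket -> illegal
(6,0): no bracket -> illegal
(6,1): flips 3 -> legal
(6,2): no bracket -> illegal
(6,3): no bracket -> illegal
(6,4): no bracket -> illegal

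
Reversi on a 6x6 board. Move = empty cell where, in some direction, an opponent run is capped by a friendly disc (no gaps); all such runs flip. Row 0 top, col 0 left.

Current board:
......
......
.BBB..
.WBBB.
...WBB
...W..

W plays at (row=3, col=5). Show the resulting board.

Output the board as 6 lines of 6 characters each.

Place W at (3,5); scan 8 dirs for brackets.
Dir NW: first cell '.' (not opp) -> no flip
Dir N: first cell '.' (not opp) -> no flip
Dir NE: edge -> no flip
Dir W: opp run (3,4) (3,3) (3,2) capped by W -> flip
Dir E: edge -> no flip
Dir SW: opp run (4,4) capped by W -> flip
Dir S: opp run (4,5), next='.' -> no flip
Dir SE: edge -> no flip
All flips: (3,2) (3,3) (3,4) (4,4)

Answer: ......
......
.BBB..
.WWWWW
...WWB
...W..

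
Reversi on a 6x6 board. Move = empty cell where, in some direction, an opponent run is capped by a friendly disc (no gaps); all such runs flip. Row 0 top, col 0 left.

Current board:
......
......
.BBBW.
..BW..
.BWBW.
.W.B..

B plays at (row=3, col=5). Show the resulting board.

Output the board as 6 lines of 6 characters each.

Answer: ......
......
.BBBW.
..BW.B
.BWBB.
.W.B..

Derivation:
Place B at (3,5); scan 8 dirs for brackets.
Dir NW: opp run (2,4), next='.' -> no flip
Dir N: first cell '.' (not opp) -> no flip
Dir NE: edge -> no flip
Dir W: first cell '.' (not opp) -> no flip
Dir E: edge -> no flip
Dir SW: opp run (4,4) capped by B -> flip
Dir S: first cell '.' (not opp) -> no flip
Dir SE: edge -> no flip
All flips: (4,4)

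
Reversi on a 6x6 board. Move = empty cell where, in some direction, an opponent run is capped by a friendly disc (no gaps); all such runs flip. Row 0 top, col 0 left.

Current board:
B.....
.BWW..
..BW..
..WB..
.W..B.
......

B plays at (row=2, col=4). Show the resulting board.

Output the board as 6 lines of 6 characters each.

Place B at (2,4); scan 8 dirs for brackets.
Dir NW: opp run (1,3), next='.' -> no flip
Dir N: first cell '.' (not opp) -> no flip
Dir NE: first cell '.' (not opp) -> no flip
Dir W: opp run (2,3) capped by B -> flip
Dir E: first cell '.' (not opp) -> no flip
Dir SW: first cell 'B' (not opp) -> no flip
Dir S: first cell '.' (not opp) -> no flip
Dir SE: first cell '.' (not opp) -> no flip
All flips: (2,3)

Answer: B.....
.BWW..
..BBB.
..WB..
.W..B.
......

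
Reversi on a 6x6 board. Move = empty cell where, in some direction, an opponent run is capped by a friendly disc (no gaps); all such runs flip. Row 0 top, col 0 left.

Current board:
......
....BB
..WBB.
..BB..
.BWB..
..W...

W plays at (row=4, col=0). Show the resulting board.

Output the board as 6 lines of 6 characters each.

Answer: ......
....BB
..WBB.
..BB..
WWWB..
..W...

Derivation:
Place W at (4,0); scan 8 dirs for brackets.
Dir NW: edge -> no flip
Dir N: first cell '.' (not opp) -> no flip
Dir NE: first cell '.' (not opp) -> no flip
Dir W: edge -> no flip
Dir E: opp run (4,1) capped by W -> flip
Dir SW: edge -> no flip
Dir S: first cell '.' (not opp) -> no flip
Dir SE: first cell '.' (not opp) -> no flip
All flips: (4,1)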